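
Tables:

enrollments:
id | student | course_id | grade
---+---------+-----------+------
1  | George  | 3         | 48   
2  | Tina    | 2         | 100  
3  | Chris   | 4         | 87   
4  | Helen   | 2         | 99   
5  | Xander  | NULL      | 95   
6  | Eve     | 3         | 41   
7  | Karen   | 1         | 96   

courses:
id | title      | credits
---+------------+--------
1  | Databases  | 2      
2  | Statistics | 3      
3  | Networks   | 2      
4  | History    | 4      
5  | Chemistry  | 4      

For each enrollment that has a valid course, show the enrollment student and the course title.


INNER JOIN keeps only enrollments rows whose course_id matches an id in courses. Walk through each enrollment:
  - enrollment 1 (George): course_id=3 -> matches Networks
  - enrollment 2 (Tina): course_id=2 -> matches Statistics
  - enrollment 3 (Chris): course_id=4 -> matches History
  - enrollment 4 (Helen): course_id=2 -> matches Statistics
  - enrollment 5 (Xander): course_id=NULL, no match -> dropped
  - enrollment 6 (Eve): course_id=3 -> matches Networks
  - enrollment 7 (Karen): course_id=1 -> matches Databases
So 1 of 7 rows is dropped.

SQL:
SELECT a.student, b.title AS course
FROM enrollments a
INNER JOIN courses b ON a.course_id = b.id

Result:
student | course    
--------+-----------
George  | Networks  
Tina    | Statistics
Chris   | History   
Helen   | Statistics
Eve     | Networks  
Karen   | Databases 


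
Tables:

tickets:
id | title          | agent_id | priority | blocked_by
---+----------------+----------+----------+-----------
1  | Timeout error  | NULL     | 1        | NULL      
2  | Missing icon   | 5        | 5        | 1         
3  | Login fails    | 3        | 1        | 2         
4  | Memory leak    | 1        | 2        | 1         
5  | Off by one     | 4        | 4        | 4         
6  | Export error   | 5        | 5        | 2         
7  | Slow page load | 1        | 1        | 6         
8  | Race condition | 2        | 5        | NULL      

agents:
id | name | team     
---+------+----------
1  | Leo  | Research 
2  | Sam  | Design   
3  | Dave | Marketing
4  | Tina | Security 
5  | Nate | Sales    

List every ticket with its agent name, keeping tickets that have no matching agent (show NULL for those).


LEFT JOIN keeps every row from tickets (the left table); where agent_id has no match in agents, the agent columns become NULL. Walk through each ticket:
  - ticket 1 (Timeout error): agent_id=NULL, no match -> kept with NULL
  - ticket 2 (Missing icon): agent_id=5 -> matches Nate
  - ticket 3 (Login fails): agent_id=3 -> matches Dave
  - ticket 4 (Memory leak): agent_id=1 -> matches Leo
  - ticket 5 (Off by one): agent_id=4 -> matches Tina
  - ticket 6 (Export error): agent_id=5 -> matches Nate
  - ticket 7 (Slow page load): agent_id=1 -> matches Leo
  - ticket 8 (Race condition): agent_id=2 -> matches Sam
All 8 rows appear; 1 has NULL agent.

SQL:
SELECT a.title, b.name AS agent
FROM tickets a
LEFT JOIN agents b ON a.agent_id = b.id

Result:
title          | agent
---------------+------
Timeout error  | NULL 
Missing icon   | Nate 
Login fails    | Dave 
Memory leak    | Leo  
Off by one     | Tina 
Export error   | Nate 
Slow page load | Leo  
Race condition | Sam  


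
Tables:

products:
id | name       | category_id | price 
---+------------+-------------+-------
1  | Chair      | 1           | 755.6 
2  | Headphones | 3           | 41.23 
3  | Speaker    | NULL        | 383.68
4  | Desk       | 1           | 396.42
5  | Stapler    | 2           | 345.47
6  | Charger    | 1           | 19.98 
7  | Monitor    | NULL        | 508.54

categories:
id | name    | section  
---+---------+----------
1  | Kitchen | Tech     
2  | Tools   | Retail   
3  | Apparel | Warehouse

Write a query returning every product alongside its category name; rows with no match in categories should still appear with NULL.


LEFT JOIN keeps every row from products (the left table); where category_id has no match in categories, the category columns become NULL. Walk through each product:
  - product 1 (Chair): category_id=1 -> matches Kitchen
  - product 2 (Headphones): category_id=3 -> matches Apparel
  - product 3 (Speaker): category_id=NULL, no match -> kept with NULL
  - product 4 (Desk): category_id=1 -> matches Kitchen
  - product 5 (Stapler): category_id=2 -> matches Tools
  - product 6 (Charger): category_id=1 -> matches Kitchen
  - product 7 (Monitor): category_id=NULL, no match -> kept with NULL
All 7 rows appear; 2 have NULL category.

SQL:
SELECT a.name, b.name AS category
FROM products a
LEFT JOIN categories b ON a.category_id = b.id

Result:
name       | category
-----------+---------
Chair      | Kitchen 
Headphones | Apparel 
Speaker    | NULL    
Desk       | Kitchen 
Stapler    | Tools   
Charger    | Kitchen 
Monitor    | NULL    


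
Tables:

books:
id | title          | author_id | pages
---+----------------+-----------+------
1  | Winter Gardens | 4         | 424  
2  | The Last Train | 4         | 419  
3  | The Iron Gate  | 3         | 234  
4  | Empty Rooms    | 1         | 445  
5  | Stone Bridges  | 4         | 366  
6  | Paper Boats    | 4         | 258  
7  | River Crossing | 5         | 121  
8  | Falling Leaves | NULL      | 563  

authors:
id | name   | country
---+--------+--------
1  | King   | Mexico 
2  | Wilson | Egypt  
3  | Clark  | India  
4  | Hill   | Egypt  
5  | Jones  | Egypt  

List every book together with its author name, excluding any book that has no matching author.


INNER JOIN keeps only books rows whose author_id matches an id in authors. Walk through each book:
  - book 1 (Winter Gardens): author_id=4 -> matches Hill
  - book 2 (The Last Train): author_id=4 -> matches Hill
  - book 3 (The Iron Gate): author_id=3 -> matches Clark
  - book 4 (Empty Rooms): author_id=1 -> matches King
  - book 5 (Stone Bridges): author_id=4 -> matches Hill
  - book 6 (Paper Boats): author_id=4 -> matches Hill
  - book 7 (River Crossing): author_id=5 -> matches Jones
  - book 8 (Falling Leaves): author_id=NULL, no match -> dropped
So 1 of 8 rows is dropped.

SQL:
SELECT a.title, b.name AS author
FROM books a
INNER JOIN authors b ON a.author_id = b.id

Result:
title          | author
---------------+-------
Winter Gardens | Hill  
The Last Train | Hill  
The Iron Gate  | Clark 
Empty Rooms    | King  
Stone Bridges  | Hill  
Paper Boats    | Hill  
River Crossing | Jones 


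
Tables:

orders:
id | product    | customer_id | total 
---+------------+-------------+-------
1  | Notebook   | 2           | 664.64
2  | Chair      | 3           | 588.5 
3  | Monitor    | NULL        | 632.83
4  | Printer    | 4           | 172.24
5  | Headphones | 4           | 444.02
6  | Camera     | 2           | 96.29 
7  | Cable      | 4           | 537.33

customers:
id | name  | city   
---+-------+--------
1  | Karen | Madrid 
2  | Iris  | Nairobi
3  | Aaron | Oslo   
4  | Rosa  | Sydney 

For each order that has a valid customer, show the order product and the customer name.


INNER JOIN keeps only orders rows whose customer_id matches an id in customers. Walk through each order:
  - order 1 (Notebook): customer_id=2 -> matches Iris
  - order 2 (Chair): customer_id=3 -> matches Aaron
  - order 3 (Monitor): customer_id=NULL, no match -> dropped
  - order 4 (Printer): customer_id=4 -> matches Rosa
  - order 5 (Headphones): customer_id=4 -> matches Rosa
  - order 6 (Camera): customer_id=2 -> matches Iris
  - order 7 (Cable): customer_id=4 -> matches Rosa
So 1 of 7 rows is dropped.

SQL:
SELECT a.product, b.name AS customer
FROM orders a
INNER JOIN customers b ON a.customer_id = b.id

Result:
product    | customer
-----------+---------
Notebook   | Iris    
Chair      | Aaron   
Printer    | Rosa    
Headphones | Rosa    
Camera     | Iris    
Cable      | Rosa    


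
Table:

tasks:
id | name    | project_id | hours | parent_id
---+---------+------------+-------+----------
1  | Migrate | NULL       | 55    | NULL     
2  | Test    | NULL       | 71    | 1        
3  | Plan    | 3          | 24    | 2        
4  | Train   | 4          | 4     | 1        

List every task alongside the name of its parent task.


This is a self-join: tasks is joined to a second copy of itself, matching each row's parent_id to another row's id. Use LEFT JOIN so rows with parent_id=NULL are kept.
  - task 1 (Migrate): parent_id=NULL -> NULL
  - task 2 (Test): parent_id=1 -> Migrate
  - task 3 (Plan): parent_id=2 -> Test
  - task 4 (Train): parent_id=1 -> Migrate

SQL:
SELECT a.name AS item, b.name AS parent
FROM tasks a
LEFT JOIN tasks b ON a.parent_id = b.id

Result:
item    | parent 
--------+--------
Migrate | NULL   
Test    | Migrate
Plan    | Test   
Train   | Migrate


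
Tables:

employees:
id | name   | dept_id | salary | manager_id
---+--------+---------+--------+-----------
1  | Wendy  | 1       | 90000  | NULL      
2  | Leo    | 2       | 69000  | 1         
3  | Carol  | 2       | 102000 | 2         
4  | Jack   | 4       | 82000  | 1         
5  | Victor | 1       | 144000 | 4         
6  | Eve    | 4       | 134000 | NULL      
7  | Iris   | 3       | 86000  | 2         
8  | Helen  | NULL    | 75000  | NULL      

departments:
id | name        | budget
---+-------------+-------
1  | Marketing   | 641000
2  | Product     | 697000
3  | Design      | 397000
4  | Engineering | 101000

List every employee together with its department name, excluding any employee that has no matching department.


INNER JOIN keeps only employees rows whose dept_id matches an id in departments. Walk through each employee:
  - employee 1 (Wendy): dept_id=1 -> matches Marketing
  - employee 2 (Leo): dept_id=2 -> matches Product
  - employee 3 (Carol): dept_id=2 -> matches Product
  - employee 4 (Jack): dept_id=4 -> matches Engineering
  - employee 5 (Victor): dept_id=1 -> matches Marketing
  - employee 6 (Eve): dept_id=4 -> matches Engineering
  - employee 7 (Iris): dept_id=3 -> matches Design
  - employee 8 (Helen): dept_id=NULL, no match -> dropped
So 1 of 8 rows is dropped.

SQL:
SELECT a.name, b.name AS department
FROM employees a
INNER JOIN departments b ON a.dept_id = b.id

Result:
name   | department 
-------+------------
Wendy  | Marketing  
Leo    | Product    
Carol  | Product    
Jack   | Engineering
Victor | Marketing  
Eve    | Engineering
Iris   | Design     


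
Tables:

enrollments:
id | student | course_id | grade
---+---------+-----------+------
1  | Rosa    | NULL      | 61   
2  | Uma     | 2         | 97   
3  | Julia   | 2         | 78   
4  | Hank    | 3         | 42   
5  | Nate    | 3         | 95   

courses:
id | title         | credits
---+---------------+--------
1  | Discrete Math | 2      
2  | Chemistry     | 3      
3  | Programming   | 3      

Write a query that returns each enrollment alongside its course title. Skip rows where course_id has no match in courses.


INNER JOIN keeps only enrollments rows whose course_id matches an id in courses. Walk through each enrollment:
  - enrollment 1 (Rosa): course_id=NULL, no match -> dropped
  - enrollment 2 (Uma): course_id=2 -> matches Chemistry
  - enrollment 3 (Julia): course_id=2 -> matches Chemistry
  - enrollment 4 (Hank): course_id=3 -> matches Programming
  - enrollment 5 (Nate): course_id=3 -> matches Programming
So 1 of 5 rows is dropped.

SQL:
SELECT a.student, b.title AS course
FROM enrollments a
INNER JOIN courses b ON a.course_id = b.id

Result:
student | course     
--------+------------
Uma     | Chemistry  
Julia   | Chemistry  
Hank    | Programming
Nate    | Programming


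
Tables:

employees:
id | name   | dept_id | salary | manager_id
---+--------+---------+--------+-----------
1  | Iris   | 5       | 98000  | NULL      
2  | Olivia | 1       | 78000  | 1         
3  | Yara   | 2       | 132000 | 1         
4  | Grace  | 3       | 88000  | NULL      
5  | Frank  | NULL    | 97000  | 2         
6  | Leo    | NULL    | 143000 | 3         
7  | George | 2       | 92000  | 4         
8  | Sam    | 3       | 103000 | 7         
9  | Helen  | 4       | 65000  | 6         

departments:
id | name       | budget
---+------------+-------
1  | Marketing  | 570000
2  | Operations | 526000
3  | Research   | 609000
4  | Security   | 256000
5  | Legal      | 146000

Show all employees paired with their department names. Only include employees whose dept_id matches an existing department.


INNER JOIN keeps only employees rows whose dept_id matches an id in departments. Walk through each employee:
  - employee 1 (Iris): dept_id=5 -> matches Legal
  - employee 2 (Olivia): dept_id=1 -> matches Marketing
  - employee 3 (Yara): dept_id=2 -> matches Operations
  - employee 4 (Grace): dept_id=3 -> matches Research
  - employee 5 (Frank): dept_id=NULL, no match -> dropped
  - employee 6 (Leo): dept_id=NULL, no match -> dropped
  - employee 7 (George): dept_id=2 -> matches Operations
  - employee 8 (Sam): dept_id=3 -> matches Research
  - employee 9 (Helen): dept_id=4 -> matches Security
So 2 of 9 rows are dropped.

SQL:
SELECT a.name, b.name AS department
FROM employees a
INNER JOIN departments b ON a.dept_id = b.id

Result:
name   | department
-------+-----------
Iris   | Legal     
Olivia | Marketing 
Yara   | Operations
Grace  | Research  
George | Operations
Sam    | Research  
Helen  | Security  


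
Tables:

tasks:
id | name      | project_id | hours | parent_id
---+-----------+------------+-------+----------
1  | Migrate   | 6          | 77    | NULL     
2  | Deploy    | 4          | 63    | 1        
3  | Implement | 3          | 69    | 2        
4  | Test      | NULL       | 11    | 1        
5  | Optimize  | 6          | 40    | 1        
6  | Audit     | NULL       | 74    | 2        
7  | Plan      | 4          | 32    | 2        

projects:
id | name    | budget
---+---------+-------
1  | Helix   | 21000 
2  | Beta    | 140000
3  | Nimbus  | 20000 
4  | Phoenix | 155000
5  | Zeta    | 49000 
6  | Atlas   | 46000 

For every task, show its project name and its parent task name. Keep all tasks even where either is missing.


Two LEFT JOINs from the same base table tasks: one to projects via project_id, one to tasks itself via parent_id. Both are LEFT so every task is preserved.
Match against projects:
  - task 1 (Migrate): project_id=6 -> matches Atlas
  - task 2 (Deploy): project_id=4 -> matches Phoenix
  - task 3 (Implement): project_id=3 -> matches Nimbus
  - task 4 (Test): project_id=NULL, no match -> kept with NULL
  - task 5 (Optimize): project_id=6 -> matches Atlas
  - task 6 (Audit): project_id=NULL, no match -> kept with NULL
  - task 7 (Plan): project_id=4 -> matches Phoenix
Match against tasks (self):
  - task 1 (Migrate): parent_id=NULL -> NULL
  - task 2 (Deploy): parent_id=1 -> Migrate
  - task 3 (Implement): parent_id=2 -> Deploy
  - task 4 (Test): parent_id=1 -> Migrate
  - task 5 (Optimize): parent_id=1 -> Migrate
  - task 6 (Audit): parent_id=2 -> Deploy
  - task 7 (Plan): parent_id=2 -> Deploy

SQL:
SELECT a.name, b.name AS project, c.name AS parent
FROM tasks a
LEFT JOIN projects b ON a.project_id = b.id
LEFT JOIN tasks c ON a.parent_id = c.id

Result:
name      | project | parent 
----------+---------+--------
Migrate   | Atlas   | NULL   
Deploy    | Phoenix | Migrate
Implement | Nimbus  | Deploy 
Test      | NULL    | Migrate
Optimize  | Atlas   | Migrate
Audit     | NULL    | Deploy 
Plan      | Phoenix | Deploy 


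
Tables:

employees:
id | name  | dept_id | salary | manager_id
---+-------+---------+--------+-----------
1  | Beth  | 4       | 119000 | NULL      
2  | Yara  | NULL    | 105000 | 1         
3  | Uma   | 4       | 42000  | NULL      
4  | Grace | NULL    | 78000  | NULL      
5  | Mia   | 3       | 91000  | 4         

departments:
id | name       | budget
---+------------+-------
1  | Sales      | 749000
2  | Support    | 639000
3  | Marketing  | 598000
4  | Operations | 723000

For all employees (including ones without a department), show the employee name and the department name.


LEFT JOIN keeps every row from employees (the left table); where dept_id has no match in departments, the department columns become NULL. Walk through each employee:
  - employee 1 (Beth): dept_id=4 -> matches Operations
  - employee 2 (Yara): dept_id=NULL, no match -> kept with NULL
  - employee 3 (Uma): dept_id=4 -> matches Operations
  - employee 4 (Grace): dept_id=NULL, no match -> kept with NULL
  - employee 5 (Mia): dept_id=3 -> matches Marketing
All 5 rows appear; 2 have NULL department.

SQL:
SELECT a.name, b.name AS department
FROM employees a
LEFT JOIN departments b ON a.dept_id = b.id

Result:
name  | department
------+-----------
Beth  | Operations
Yara  | NULL      
Uma   | Operations
Grace | NULL      
Mia   | Marketing 


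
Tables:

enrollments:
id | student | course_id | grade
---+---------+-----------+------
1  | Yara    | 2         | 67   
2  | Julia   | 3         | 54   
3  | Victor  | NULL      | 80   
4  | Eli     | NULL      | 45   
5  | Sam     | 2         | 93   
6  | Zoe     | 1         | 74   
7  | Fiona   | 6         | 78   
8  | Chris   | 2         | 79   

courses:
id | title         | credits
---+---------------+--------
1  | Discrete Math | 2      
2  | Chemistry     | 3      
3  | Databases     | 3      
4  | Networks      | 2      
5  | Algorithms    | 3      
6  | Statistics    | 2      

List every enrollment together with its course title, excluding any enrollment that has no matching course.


INNER JOIN keeps only enrollments rows whose course_id matches an id in courses. Walk through each enrollment:
  - enrollment 1 (Yara): course_id=2 -> matches Chemistry
  - enrollment 2 (Julia): course_id=3 -> matches Databases
  - enrollment 3 (Victor): course_id=NULL, no match -> dropped
  - enrollment 4 (Eli): course_id=NULL, no match -> dropped
  - enrollment 5 (Sam): course_id=2 -> matches Chemistry
  - enrollment 6 (Zoe): course_id=1 -> matches Discrete Math
  - enrollment 7 (Fiona): course_id=6 -> matches Statistics
  - enrollment 8 (Chris): course_id=2 -> matches Chemistry
So 2 of 8 rows are dropped.

SQL:
SELECT a.student, b.title AS course
FROM enrollments a
INNER JOIN courses b ON a.course_id = b.id

Result:
student | course       
--------+--------------
Yara    | Chemistry    
Julia   | Databases    
Sam     | Chemistry    
Zoe     | Discrete Math
Fiona   | Statistics   
Chris   | Chemistry    


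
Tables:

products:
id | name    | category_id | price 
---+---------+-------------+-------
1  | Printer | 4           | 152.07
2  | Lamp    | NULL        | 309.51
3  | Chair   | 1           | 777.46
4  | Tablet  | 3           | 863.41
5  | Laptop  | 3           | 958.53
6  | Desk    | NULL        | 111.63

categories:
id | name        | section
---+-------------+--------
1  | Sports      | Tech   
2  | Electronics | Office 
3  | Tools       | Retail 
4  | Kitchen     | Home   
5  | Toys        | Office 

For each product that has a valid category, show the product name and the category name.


INNER JOIN keeps only products rows whose category_id matches an id in categories. Walk through each product:
  - product 1 (Printer): category_id=4 -> matches Kitchen
  - product 2 (Lamp): category_id=NULL, no match -> dropped
  - product 3 (Chair): category_id=1 -> matches Sports
  - product 4 (Tablet): category_id=3 -> matches Tools
  - product 5 (Laptop): category_id=3 -> matches Tools
  - product 6 (Desk): category_id=NULL, no match -> dropped
So 2 of 6 rows are dropped.

SQL:
SELECT a.name, b.name AS category
FROM products a
INNER JOIN categories b ON a.category_id = b.id

Result:
name    | category
--------+---------
Printer | Kitchen 
Chair   | Sports  
Tablet  | Tools   
Laptop  | Tools   


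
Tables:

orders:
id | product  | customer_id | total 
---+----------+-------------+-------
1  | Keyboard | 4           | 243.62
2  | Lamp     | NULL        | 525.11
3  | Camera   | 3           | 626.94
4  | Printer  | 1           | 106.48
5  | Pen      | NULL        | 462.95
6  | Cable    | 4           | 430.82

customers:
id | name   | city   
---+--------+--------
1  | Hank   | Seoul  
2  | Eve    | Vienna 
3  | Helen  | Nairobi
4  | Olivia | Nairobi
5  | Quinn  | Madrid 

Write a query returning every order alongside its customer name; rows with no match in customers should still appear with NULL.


LEFT JOIN keeps every row from orders (the left table); where customer_id has no match in customers, the customer columns become NULL. Walk through each order:
  - order 1 (Keyboard): customer_id=4 -> matches Olivia
  - order 2 (Lamp): customer_id=NULL, no match -> kept with NULL
  - order 3 (Camera): customer_id=3 -> matches Helen
  - order 4 (Printer): customer_id=1 -> matches Hank
  - order 5 (Pen): customer_id=NULL, no match -> kept with NULL
  - order 6 (Cable): customer_id=4 -> matches Olivia
All 6 rows appear; 2 have NULL customer.

SQL:
SELECT a.product, b.name AS customer
FROM orders a
LEFT JOIN customers b ON a.customer_id = b.id

Result:
product  | customer
---------+---------
Keyboard | Olivia  
Lamp     | NULL    
Camera   | Helen   
Printer  | Hank    
Pen      | NULL    
Cable    | Olivia  


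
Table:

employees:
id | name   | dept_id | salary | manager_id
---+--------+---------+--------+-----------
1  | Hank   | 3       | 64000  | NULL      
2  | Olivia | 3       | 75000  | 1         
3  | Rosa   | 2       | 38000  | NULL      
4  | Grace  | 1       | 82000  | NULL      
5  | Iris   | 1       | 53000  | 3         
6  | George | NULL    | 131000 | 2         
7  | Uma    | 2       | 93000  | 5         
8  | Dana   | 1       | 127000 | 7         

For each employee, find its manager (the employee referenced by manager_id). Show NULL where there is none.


This is a self-join: employees is joined to a second copy of itself, matching each row's manager_id to another row's id. Use LEFT JOIN so rows with manager_id=NULL are kept.
  - employee 1 (Hank): manager_id=NULL -> NULL
  - employee 2 (Olivia): manager_id=1 -> Hank
  - employee 3 (Rosa): manager_id=NULL -> NULL
  - employee 4 (Grace): manager_id=NULL -> NULL
  - employee 5 (Iris): manager_id=3 -> Rosa
  - employee 6 (George): manager_id=2 -> Olivia
  - employee 7 (Uma): manager_id=5 -> Iris
  - employee 8 (Dana): manager_id=7 -> Uma

SQL:
SELECT a.name AS item, b.name AS manager
FROM employees a
LEFT JOIN employees b ON a.manager_id = b.id

Result:
item   | manager
-------+--------
Hank   | NULL   
Olivia | Hank   
Rosa   | NULL   
Grace  | NULL   
Iris   | Rosa   
George | Olivia 
Uma    | Iris   
Dana   | Uma    


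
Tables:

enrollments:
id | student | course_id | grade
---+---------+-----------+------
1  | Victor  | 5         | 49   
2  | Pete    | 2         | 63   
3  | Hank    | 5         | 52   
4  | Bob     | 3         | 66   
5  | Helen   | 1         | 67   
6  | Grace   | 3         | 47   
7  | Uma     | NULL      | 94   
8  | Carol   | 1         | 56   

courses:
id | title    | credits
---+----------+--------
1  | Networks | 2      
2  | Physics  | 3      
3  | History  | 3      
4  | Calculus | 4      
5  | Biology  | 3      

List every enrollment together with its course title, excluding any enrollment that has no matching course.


INNER JOIN keeps only enrollments rows whose course_id matches an id in courses. Walk through each enrollment:
  - enrollment 1 (Victor): course_id=5 -> matches Biology
  - enrollment 2 (Pete): course_id=2 -> matches Physics
  - enrollment 3 (Hank): course_id=5 -> matches Biology
  - enrollment 4 (Bob): course_id=3 -> matches History
  - enrollment 5 (Helen): course_id=1 -> matches Networks
  - enrollment 6 (Grace): course_id=3 -> matches History
  - enrollment 7 (Uma): course_id=NULL, no match -> dropped
  - enrollment 8 (Carol): course_id=1 -> matches Networks
So 1 of 8 rows is dropped.

SQL:
SELECT a.student, b.title AS course
FROM enrollments a
INNER JOIN courses b ON a.course_id = b.id

Result:
student | course  
--------+---------
Victor  | Biology 
Pete    | Physics 
Hank    | Biology 
Bob     | History 
Helen   | Networks
Grace   | History 
Carol   | Networks


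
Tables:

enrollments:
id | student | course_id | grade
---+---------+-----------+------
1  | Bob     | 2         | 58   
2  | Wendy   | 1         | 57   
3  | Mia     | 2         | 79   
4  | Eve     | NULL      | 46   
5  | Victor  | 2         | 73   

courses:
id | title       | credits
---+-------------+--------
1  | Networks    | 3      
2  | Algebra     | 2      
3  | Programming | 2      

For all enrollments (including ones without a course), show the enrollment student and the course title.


LEFT JOIN keeps every row from enrollments (the left table); where course_id has no match in courses, the course columns become NULL. Walk through each enrollment:
  - enrollment 1 (Bob): course_id=2 -> matches Algebra
  - enrollment 2 (Wendy): course_id=1 -> matches Networks
  - enrollment 3 (Mia): course_id=2 -> matches Algebra
  - enrollment 4 (Eve): course_id=NULL, no match -> kept with NULL
  - enrollment 5 (Victor): course_id=2 -> matches Algebra
All 5 rows appear; 1 has NULL course.

SQL:
SELECT a.student, b.title AS course
FROM enrollments a
LEFT JOIN courses b ON a.course_id = b.id

Result:
student | course  
--------+---------
Bob     | Algebra 
Wendy   | Networks
Mia     | Algebra 
Eve     | NULL    
Victor  | Algebra 


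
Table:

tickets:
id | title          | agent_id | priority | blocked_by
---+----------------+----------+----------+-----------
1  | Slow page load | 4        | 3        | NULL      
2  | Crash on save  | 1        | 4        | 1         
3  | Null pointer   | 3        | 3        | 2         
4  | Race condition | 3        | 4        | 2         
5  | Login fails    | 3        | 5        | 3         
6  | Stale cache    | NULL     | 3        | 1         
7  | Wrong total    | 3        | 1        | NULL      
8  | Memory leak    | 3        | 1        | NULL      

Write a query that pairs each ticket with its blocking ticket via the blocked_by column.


This is a self-join: tickets is joined to a second copy of itself, matching each row's blocked_by to another row's id. Use LEFT JOIN so rows with blocked_by=NULL are kept.
  - ticket 1 (Slow page load): blocked_by=NULL -> NULL
  - ticket 2 (Crash on save): blocked_by=1 -> Slow page load
  - ticket 3 (Null pointer): blocked_by=2 -> Crash on save
  - ticket 4 (Race condition): blocked_by=2 -> Crash on save
  - ticket 5 (Login fails): blocked_by=3 -> Null pointer
  - ticket 6 (Stale cache): blocked_by=1 -> Slow page load
  - ticket 7 (Wrong total): blocked_by=NULL -> NULL
  - ticket 8 (Memory leak): blocked_by=NULL -> NULL

SQL:
SELECT a.title AS item, b.title AS blocked_by
FROM tickets a
LEFT JOIN tickets b ON a.blocked_by = b.id

Result:
item           | blocked_by    
---------------+---------------
Slow page load | NULL          
Crash on save  | Slow page load
Null pointer   | Crash on save 
Race condition | Crash on save 
Login fails    | Null pointer  
Stale cache    | Slow page load
Wrong total    | NULL          
Memory leak    | NULL          


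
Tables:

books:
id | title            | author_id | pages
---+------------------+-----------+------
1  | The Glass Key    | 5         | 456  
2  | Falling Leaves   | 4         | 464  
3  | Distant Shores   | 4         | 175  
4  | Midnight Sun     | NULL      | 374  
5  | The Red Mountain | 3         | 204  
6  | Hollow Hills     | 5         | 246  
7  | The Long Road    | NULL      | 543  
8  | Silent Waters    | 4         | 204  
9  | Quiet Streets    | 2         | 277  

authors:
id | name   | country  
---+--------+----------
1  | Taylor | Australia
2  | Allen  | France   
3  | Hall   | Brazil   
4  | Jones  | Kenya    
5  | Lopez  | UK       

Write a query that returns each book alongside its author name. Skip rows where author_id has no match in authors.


INNER JOIN keeps only books rows whose author_id matches an id in authors. Walk through each book:
  - book 1 (The Glass Key): author_id=5 -> matches Lopez
  - book 2 (Falling Leaves): author_id=4 -> matches Jones
  - book 3 (Distant Shores): author_id=4 -> matches Jones
  - book 4 (Midnight Sun): author_id=NULL, no match -> dropped
  - book 5 (The Red Mountain): author_id=3 -> matches Hall
  - book 6 (Hollow Hills): author_id=5 -> matches Lopez
  - book 7 (The Long Road): author_id=NULL, no match -> dropped
  - book 8 (Silent Waters): author_id=4 -> matches Jones
  - book 9 (Quiet Streets): author_id=2 -> matches Allen
So 2 of 9 rows are dropped.

SQL:
SELECT a.title, b.name AS author
FROM books a
INNER JOIN authors b ON a.author_id = b.id

Result:
title            | author
-----------------+-------
The Glass Key    | Lopez 
Falling Leaves   | Jones 
Distant Shores   | Jones 
The Red Mountain | Hall  
Hollow Hills     | Lopez 
Silent Waters    | Jones 
Quiet Streets    | Allen 


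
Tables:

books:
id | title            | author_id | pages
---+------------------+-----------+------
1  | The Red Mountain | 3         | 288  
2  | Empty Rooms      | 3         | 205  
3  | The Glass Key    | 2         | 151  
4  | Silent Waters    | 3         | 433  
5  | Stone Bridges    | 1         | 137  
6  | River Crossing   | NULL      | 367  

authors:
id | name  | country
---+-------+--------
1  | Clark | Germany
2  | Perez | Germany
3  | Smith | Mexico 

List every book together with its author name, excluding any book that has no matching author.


INNER JOIN keeps only books rows whose author_id matches an id in authors. Walk through each book:
  - book 1 (The Red Mountain): author_id=3 -> matches Smith
  - book 2 (Empty Rooms): author_id=3 -> matches Smith
  - book 3 (The Glass Key): author_id=2 -> matches Perez
  - book 4 (Silent Waters): author_id=3 -> matches Smith
  - book 5 (Stone Bridges): author_id=1 -> matches Clark
  - book 6 (River Crossing): author_id=NULL, no match -> dropped
So 1 of 6 rows is dropped.

SQL:
SELECT a.title, b.name AS author
FROM books a
INNER JOIN authors b ON a.author_id = b.id

Result:
title            | author
-----------------+-------
The Red Mountain | Smith 
Empty Rooms      | Smith 
The Glass Key    | Perez 
Silent Waters    | Smith 
Stone Bridges    | Clark 


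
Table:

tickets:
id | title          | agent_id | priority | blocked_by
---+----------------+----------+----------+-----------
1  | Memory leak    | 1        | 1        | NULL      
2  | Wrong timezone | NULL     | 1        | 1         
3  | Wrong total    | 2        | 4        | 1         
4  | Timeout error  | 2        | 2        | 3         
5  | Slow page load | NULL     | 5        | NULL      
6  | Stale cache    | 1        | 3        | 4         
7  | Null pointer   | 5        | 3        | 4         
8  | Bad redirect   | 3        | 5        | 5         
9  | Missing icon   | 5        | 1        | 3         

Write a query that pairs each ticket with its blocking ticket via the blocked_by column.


This is a self-join: tickets is joined to a second copy of itself, matching each row's blocked_by to another row's id. Use LEFT JOIN so rows with blocked_by=NULL are kept.
  - ticket 1 (Memory leak): blocked_by=NULL -> NULL
  - ticket 2 (Wrong timezone): blocked_by=1 -> Memory leak
  - ticket 3 (Wrong total): blocked_by=1 -> Memory leak
  - ticket 4 (Timeout error): blocked_by=3 -> Wrong total
  - ticket 5 (Slow page load): blocked_by=NULL -> NULL
  - ticket 6 (Stale cache): blocked_by=4 -> Timeout error
  - ticket 7 (Null pointer): blocked_by=4 -> Timeout error
  - ticket 8 (Bad redirect): blocked_by=5 -> Slow page load
  - ticket 9 (Missing icon): blocked_by=3 -> Wrong total

SQL:
SELECT a.title AS item, b.title AS blocked_by
FROM tickets a
LEFT JOIN tickets b ON a.blocked_by = b.id

Result:
item           | blocked_by    
---------------+---------------
Memory leak    | NULL          
Wrong timezone | Memory leak   
Wrong total    | Memory leak   
Timeout error  | Wrong total   
Slow page load | NULL          
Stale cache    | Timeout error 
Null pointer   | Timeout error 
Bad redirect   | Slow page load
Missing icon   | Wrong total   


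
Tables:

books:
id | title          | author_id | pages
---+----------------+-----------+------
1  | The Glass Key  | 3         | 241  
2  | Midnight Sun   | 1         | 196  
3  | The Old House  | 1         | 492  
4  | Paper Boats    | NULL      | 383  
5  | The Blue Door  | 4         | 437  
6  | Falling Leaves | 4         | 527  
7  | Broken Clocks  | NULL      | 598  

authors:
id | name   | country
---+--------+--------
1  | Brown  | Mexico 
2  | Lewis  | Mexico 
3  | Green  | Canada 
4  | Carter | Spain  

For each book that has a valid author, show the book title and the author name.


INNER JOIN keeps only books rows whose author_id matches an id in authors. Walk through each book:
  - book 1 (The Glass Key): author_id=3 -> matches Green
  - book 2 (Midnight Sun): author_id=1 -> matches Brown
  - book 3 (The Old House): author_id=1 -> matches Brown
  - book 4 (Paper Boats): author_id=NULL, no match -> dropped
  - book 5 (The Blue Door): author_id=4 -> matches Carter
  - book 6 (Falling Leaves): author_id=4 -> matches Carter
  - book 7 (Broken Clocks): author_id=NULL, no match -> dropped
So 2 of 7 rows are dropped.

SQL:
SELECT a.title, b.name AS author
FROM books a
INNER JOIN authors b ON a.author_id = b.id

Result:
title          | author
---------------+-------
The Glass Key  | Green 
Midnight Sun   | Brown 
The Old House  | Brown 
The Blue Door  | Carter
Falling Leaves | Carter


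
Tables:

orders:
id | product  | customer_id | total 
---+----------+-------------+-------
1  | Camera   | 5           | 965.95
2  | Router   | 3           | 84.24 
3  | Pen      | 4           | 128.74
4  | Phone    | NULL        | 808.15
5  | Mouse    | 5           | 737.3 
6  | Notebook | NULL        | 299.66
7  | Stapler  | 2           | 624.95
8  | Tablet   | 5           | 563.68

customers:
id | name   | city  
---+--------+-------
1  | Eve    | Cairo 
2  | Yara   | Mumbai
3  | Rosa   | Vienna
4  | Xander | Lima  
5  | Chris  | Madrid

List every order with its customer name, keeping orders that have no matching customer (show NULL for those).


LEFT JOIN keeps every row from orders (the left table); where customer_id has no match in customers, the customer columns become NULL. Walk through each order:
  - order 1 (Camera): customer_id=5 -> matches Chris
  - order 2 (Router): customer_id=3 -> matches Rosa
  - order 3 (Pen): customer_id=4 -> matches Xander
  - order 4 (Phone): customer_id=NULL, no match -> kept with NULL
  - order 5 (Mouse): customer_id=5 -> matches Chris
  - order 6 (Notebook): customer_id=NULL, no match -> kept with NULL
  - order 7 (Stapler): customer_id=2 -> matches Yara
  - order 8 (Tablet): customer_id=5 -> matches Chris
All 8 rows appear; 2 have NULL customer.

SQL:
SELECT a.product, b.name AS customer
FROM orders a
LEFT JOIN customers b ON a.customer_id = b.id

Result:
product  | customer
---------+---------
Camera   | Chris   
Router   | Rosa    
Pen      | Xander  
Phone    | NULL    
Mouse    | Chris   
Notebook | NULL    
Stapler  | Yara    
Tablet   | Chris   


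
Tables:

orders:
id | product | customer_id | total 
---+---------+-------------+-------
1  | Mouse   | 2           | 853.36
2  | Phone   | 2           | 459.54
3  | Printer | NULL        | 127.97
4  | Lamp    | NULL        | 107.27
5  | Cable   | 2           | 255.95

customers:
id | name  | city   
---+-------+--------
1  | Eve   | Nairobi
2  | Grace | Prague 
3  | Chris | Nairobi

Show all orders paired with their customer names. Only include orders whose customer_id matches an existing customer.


INNER JOIN keeps only orders rows whose customer_id matches an id in customers. Walk through each order:
  - order 1 (Mouse): customer_id=2 -> matches Grace
  - order 2 (Phone): customer_id=2 -> matches Grace
  - order 3 (Printer): customer_id=NULL, no match -> dropped
  - order 4 (Lamp): customer_id=NULL, no match -> dropped
  - order 5 (Cable): customer_id=2 -> matches Grace
So 2 of 5 rows are dropped.

SQL:
SELECT a.product, b.name AS customer
FROM orders a
INNER JOIN customers b ON a.customer_id = b.id

Result:
product | customer
--------+---------
Mouse   | Grace   
Phone   | Grace   
Cable   | Grace   


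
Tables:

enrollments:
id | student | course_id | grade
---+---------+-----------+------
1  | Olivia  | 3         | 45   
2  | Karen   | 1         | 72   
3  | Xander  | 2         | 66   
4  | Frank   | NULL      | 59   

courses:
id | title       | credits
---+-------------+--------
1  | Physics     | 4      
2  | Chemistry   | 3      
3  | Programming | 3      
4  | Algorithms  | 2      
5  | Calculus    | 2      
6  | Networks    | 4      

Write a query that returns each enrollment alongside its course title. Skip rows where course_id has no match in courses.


INNER JOIN keeps only enrollments rows whose course_id matches an id in courses. Walk through each enrollment:
  - enrollment 1 (Olivia): course_id=3 -> matches Programming
  - enrollment 2 (Karen): course_id=1 -> matches Physics
  - enrollment 3 (Xander): course_id=2 -> matches Chemistry
  - enrollment 4 (Frank): course_id=NULL, no match -> dropped
So 1 of 4 rows is dropped.

SQL:
SELECT a.student, b.title AS course
FROM enrollments a
INNER JOIN courses b ON a.course_id = b.id

Result:
student | course     
--------+------------
Olivia  | Programming
Karen   | Physics    
Xander  | Chemistry  


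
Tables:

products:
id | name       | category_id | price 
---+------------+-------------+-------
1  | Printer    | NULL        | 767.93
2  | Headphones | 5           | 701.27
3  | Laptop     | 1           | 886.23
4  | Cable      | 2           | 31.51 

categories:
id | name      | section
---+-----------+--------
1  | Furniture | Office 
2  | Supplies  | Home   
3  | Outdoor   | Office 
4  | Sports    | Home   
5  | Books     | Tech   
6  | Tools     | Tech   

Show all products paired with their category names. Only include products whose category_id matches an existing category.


INNER JOIN keeps only products rows whose category_id matches an id in categories. Walk through each product:
  - product 1 (Printer): category_id=NULL, no match -> dropped
  - product 2 (Headphones): category_id=5 -> matches Books
  - product 3 (Laptop): category_id=1 -> matches Furniture
  - product 4 (Cable): category_id=2 -> matches Supplies
So 1 of 4 rows is dropped.

SQL:
SELECT a.name, b.name AS category
FROM products a
INNER JOIN categories b ON a.category_id = b.id

Result:
name       | category 
-----------+----------
Headphones | Books    
Laptop     | Furniture
Cable      | Supplies 


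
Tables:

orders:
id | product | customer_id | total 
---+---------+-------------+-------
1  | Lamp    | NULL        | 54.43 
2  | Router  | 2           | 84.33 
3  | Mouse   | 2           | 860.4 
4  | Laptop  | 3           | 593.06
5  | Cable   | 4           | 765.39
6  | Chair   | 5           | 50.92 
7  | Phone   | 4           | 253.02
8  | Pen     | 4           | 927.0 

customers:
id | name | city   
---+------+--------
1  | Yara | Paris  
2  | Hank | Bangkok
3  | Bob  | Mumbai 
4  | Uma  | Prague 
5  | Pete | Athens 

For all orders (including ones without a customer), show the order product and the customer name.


LEFT JOIN keeps every row from orders (the left table); where customer_id has no match in customers, the customer columns become NULL. Walk through each order:
  - order 1 (Lamp): customer_id=NULL, no match -> kept with NULL
  - order 2 (Router): customer_id=2 -> matches Hank
  - order 3 (Mouse): customer_id=2 -> matches Hank
  - order 4 (Laptop): customer_id=3 -> matches Bob
  - order 5 (Cable): customer_id=4 -> matches Uma
  - order 6 (Chair): customer_id=5 -> matches Pete
  - order 7 (Phone): customer_id=4 -> matches Uma
  - order 8 (Pen): customer_id=4 -> matches Uma
All 8 rows appear; 1 has NULL customer.

SQL:
SELECT a.product, b.name AS customer
FROM orders a
LEFT JOIN customers b ON a.customer_id = b.id

Result:
product | customer
--------+---------
Lamp    | NULL    
Router  | Hank    
Mouse   | Hank    
Laptop  | Bob     
Cable   | Uma     
Chair   | Pete    
Phone   | Uma     
Pen     | Uma     


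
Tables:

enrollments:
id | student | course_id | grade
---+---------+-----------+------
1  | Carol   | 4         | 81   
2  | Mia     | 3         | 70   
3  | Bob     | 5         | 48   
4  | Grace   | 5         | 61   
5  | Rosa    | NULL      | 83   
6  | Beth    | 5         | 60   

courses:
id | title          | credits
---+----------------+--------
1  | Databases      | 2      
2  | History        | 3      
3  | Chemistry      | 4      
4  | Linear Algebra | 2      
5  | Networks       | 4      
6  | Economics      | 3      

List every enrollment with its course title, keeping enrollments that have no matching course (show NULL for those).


LEFT JOIN keeps every row from enrollments (the left table); where course_id has no match in courses, the course columns become NULL. Walk through each enrollment:
  - enrollment 1 (Carol): course_id=4 -> matches Linear Algebra
  - enrollment 2 (Mia): course_id=3 -> matches Chemistry
  - enrollment 3 (Bob): course_id=5 -> matches Networks
  - enrollment 4 (Grace): course_id=5 -> matches Networks
  - enrollment 5 (Rosa): course_id=NULL, no match -> kept with NULL
  - enrollment 6 (Beth): course_id=5 -> matches Networks
All 6 rows appear; 1 has NULL course.

SQL:
SELECT a.student, b.title AS course
FROM enrollments a
LEFT JOIN courses b ON a.course_id = b.id

Result:
student | course        
--------+---------------
Carol   | Linear Algebra
Mia     | Chemistry     
Bob     | Networks      
Grace   | Networks      
Rosa    | NULL          
Beth    | Networks      
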